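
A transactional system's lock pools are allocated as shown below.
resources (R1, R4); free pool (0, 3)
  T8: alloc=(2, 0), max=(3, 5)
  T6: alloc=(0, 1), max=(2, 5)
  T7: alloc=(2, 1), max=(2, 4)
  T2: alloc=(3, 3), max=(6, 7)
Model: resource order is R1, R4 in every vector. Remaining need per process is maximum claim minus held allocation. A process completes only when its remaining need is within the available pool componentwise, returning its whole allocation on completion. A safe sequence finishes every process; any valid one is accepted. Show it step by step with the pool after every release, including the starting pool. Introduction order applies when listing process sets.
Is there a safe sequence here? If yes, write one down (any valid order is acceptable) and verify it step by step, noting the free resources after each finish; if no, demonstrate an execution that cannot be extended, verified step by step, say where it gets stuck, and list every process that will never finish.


SAFE. One safe sequence: T7, T6, T8, T2.
Key observation: reading the order forward, T7 is the first process whose need (0, 3) meets the free pool (0, 3) exactly on a resource it requests.
Step-by-step check:
  pool = (0, 3)
  run T7 (needs (0, 3), free (0, 3)); after release of (2, 1) the pool is (2, 4)
  run T6 (needs (2, 4), free (2, 4)); after release of (0, 1) the pool is (2, 5)
  run T8 (needs (1, 5), free (2, 5)); after release of (2, 0) the pool is (4, 5)
  run T2 (needs (3, 4), free (4, 5)); after release of (3, 3) the pool is (7, 8)


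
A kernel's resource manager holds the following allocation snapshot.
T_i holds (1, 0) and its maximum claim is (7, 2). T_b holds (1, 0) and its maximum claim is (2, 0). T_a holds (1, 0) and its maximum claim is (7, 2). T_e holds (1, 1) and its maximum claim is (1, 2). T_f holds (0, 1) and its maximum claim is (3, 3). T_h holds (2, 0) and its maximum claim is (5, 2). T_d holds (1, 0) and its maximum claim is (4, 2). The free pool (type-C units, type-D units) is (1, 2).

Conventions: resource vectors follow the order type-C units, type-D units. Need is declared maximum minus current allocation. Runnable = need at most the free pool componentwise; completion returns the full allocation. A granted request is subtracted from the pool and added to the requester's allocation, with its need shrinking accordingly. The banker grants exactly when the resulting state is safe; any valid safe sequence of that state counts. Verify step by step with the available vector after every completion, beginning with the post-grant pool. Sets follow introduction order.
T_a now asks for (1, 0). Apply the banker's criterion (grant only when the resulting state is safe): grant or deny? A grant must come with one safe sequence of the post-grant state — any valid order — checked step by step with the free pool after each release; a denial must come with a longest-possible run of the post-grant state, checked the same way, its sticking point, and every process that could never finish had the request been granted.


DENY: after the grant no complete ordering would exist.
Key observation: after T_e, T_b complete, (2, 3) is the best the pool ever gets, yet each leftover process wants more type-C units.
Pretend the grant happened; the run T_e, T_b goes as far as possible. Step-by-step check:
  pool = (0, 2)
  T_e: need (0, 1) fits (0, 2); releases (1, 1), pool now (1, 3)
  T_b: need (1, 0) fits (1, 3); releases (1, 0), pool now (2, 3)
  T_i cannot run: need (6, 2) vs free (2, 3) (insufficient type-C units)
  T_a cannot run: need (5, 2) vs free (2, 3) (insufficient type-C units)
  T_f cannot run: need (3, 2) vs free (2, 3) (insufficient type-C units)
  T_h cannot run: need (3, 2) vs free (2, 3) (insufficient type-C units)
  T_d cannot run: need (3, 2) vs free (2, 3) (insufficient type-C units)
Had the request been granted, T_i, T_a, T_f, T_h and T_d could never finish.


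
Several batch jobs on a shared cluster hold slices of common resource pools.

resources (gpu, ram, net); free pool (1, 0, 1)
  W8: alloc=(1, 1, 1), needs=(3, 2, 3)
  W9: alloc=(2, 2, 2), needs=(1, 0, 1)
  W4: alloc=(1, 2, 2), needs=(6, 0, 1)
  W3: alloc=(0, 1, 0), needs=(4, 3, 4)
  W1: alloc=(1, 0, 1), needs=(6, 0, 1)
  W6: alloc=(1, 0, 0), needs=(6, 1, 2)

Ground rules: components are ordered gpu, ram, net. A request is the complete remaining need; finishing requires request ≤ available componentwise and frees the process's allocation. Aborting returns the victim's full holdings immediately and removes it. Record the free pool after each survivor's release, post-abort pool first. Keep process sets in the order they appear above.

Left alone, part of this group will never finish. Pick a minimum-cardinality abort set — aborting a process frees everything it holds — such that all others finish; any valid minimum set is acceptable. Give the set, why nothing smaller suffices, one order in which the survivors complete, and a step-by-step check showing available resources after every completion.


The answer: abort W4 and W6.
Key observation: W1 was stuck for good until W4 and W6 gave back (2, 2, 2); in the order shown it finishes at step 4.
No one abort is enough; case by case: W8 alone leaves W4 blocked (short on gpu); W9 alone leaves W4 blocked (short on gpu); W4 alone leaves W1 blocked (short on gpu); W3 alone leaves W4 blocked (short on gpu); W1 alone leaves W4 blocked (short on gpu); W6 alone leaves W4 blocked (short on gpu).
The survivors complete as W8, W3, W9, W1. Step-by-step check (starting from the post-abort pool):
  pool = (3, 2, 3)
  W8 needs (3, 2, 3) <= (3, 2, 3) -> finishes; pool += (1, 1, 1) = (4, 3, 4)
  W3 needs (4, 3, 4) <= (4, 3, 4) -> finishes; pool += (0, 1, 0) = (4, 4, 4)
  W9 needs (1, 0, 1) <= (4, 4, 4) -> finishes; pool += (2, 2, 2) = (6, 6, 6)
  W1 needs (6, 0, 1) <= (6, 6, 6) -> finishes; pool += (1, 0, 1) = (7, 6, 7)


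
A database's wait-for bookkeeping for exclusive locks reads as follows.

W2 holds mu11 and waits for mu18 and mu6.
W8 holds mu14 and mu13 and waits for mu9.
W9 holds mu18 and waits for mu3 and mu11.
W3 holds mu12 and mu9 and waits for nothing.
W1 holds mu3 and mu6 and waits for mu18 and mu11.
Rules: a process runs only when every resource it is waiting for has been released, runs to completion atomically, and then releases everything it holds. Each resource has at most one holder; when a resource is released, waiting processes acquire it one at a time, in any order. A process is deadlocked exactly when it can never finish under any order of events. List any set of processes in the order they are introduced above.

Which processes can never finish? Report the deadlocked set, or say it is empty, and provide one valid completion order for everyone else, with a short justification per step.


Deadlocked set: W2, W9 and W1.
Key observation: along W2 -> W9 -> W2, each member waits on what the next one holds — a deadlock; W1 is caught in further circular waits.
A valid finishing order for the others: W3, W8.
Verifying each step:
  W3: no waits; runs immediately, freeing mu12 and mu9
  W8: everything it awaited (mu9) is free; runs, freeing mu14 and mu13


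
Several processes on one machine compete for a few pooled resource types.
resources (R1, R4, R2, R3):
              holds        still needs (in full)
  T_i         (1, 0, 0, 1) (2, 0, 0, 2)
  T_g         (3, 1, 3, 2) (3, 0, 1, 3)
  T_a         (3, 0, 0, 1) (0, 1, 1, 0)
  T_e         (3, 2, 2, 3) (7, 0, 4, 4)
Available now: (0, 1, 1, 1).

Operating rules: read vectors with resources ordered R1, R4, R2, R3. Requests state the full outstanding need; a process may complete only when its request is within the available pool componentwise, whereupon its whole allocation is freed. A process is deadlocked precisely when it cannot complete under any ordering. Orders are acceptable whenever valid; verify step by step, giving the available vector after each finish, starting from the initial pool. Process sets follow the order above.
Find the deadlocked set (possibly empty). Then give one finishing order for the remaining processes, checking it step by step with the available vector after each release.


Nothing here is deadlocked.
Key observation: T_a can run right away; the returned allocation unlocks the remaining processes in turn.
The rest can finish in the order T_a, T_i, T_g, T_e. Check, step by step:
  pool = (0, 1, 1, 1)
  run T_a (needs (0, 1, 1, 0), free (0, 1, 1, 1)); after release of (3, 0, 0, 1) the pool is (3, 1, 1, 2)
  run T_i (needs (2, 0, 0, 2), free (3, 1, 1, 2)); after release of (1, 0, 0, 1) the pool is (4, 1, 1, 3)
  run T_g (needs (3, 0, 1, 3), free (4, 1, 1, 3)); after release of (3, 1, 3, 2) the pool is (7, 2, 4, 5)
  run T_e (needs (7, 0, 4, 4), free (7, 2, 4, 5)); after release of (3, 2, 2, 3) the pool is (10, 4, 6, 8)


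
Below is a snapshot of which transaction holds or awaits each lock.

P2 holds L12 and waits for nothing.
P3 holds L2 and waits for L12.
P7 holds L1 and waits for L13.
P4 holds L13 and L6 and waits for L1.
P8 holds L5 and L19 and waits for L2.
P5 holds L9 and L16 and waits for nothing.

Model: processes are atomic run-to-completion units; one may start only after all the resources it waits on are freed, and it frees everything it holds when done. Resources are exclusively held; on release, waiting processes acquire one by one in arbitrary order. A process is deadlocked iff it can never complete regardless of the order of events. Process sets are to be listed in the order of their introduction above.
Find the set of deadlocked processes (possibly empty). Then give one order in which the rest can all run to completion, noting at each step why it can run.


Deadlocked: P7 and P4.
Key observation: the knot is the closed ring of waits P7 -> P4 -> P7; no other process is dragged down with it.
A valid finishing order for the others: P2, P5, P3, P8.
Verifying each step:
  P2 waits on nothing -> runs at once and releases L12
  P5 waits on nothing -> runs at once and releases L9 and L16
  run P3 (all its waits — L12 — are resolved); releases L2
  run P8 (all its waits — L2 — are resolved); releases L5 and L19


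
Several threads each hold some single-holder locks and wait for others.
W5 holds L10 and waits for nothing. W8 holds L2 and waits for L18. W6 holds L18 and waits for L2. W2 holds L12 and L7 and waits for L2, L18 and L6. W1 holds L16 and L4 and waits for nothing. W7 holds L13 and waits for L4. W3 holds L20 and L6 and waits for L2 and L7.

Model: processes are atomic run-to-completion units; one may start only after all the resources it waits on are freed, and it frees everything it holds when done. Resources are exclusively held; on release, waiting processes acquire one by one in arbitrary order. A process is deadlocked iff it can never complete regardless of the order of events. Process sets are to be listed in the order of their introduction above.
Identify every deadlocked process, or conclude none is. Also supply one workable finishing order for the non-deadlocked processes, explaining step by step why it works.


Deadlocked: W8, W6, W2 and W3.
Key observation: the wait chain closes on itself along W8 -> W6 -> W8; W2 and W3 are caught in further circular waits.
A valid finishing order for the others: W1, W7, W5.
Check, step by step:
  W1 waits on nothing -> runs at once and releases L16 and L4
  run W7 (all its waits — L4 — are resolved); releases L13
  W5 waits on nothing -> runs at once and releases L10


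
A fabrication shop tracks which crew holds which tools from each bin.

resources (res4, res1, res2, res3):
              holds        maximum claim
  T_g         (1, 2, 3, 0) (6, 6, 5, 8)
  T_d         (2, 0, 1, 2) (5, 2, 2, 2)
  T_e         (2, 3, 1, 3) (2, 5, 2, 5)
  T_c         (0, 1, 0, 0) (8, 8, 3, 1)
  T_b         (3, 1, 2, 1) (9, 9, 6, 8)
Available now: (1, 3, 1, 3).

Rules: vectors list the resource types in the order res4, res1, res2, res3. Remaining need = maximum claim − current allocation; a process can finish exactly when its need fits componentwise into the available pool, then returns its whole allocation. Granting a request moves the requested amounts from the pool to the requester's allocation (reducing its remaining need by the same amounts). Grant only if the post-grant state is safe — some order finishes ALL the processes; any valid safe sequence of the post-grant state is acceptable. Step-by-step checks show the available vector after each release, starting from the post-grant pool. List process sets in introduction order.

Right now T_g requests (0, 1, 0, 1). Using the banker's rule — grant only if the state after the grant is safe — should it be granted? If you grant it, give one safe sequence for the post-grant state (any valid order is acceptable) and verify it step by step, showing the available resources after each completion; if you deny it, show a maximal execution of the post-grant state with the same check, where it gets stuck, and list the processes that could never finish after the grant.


GRANT: granting preserves safety; a valid post-grant sequence is T_e, T_d, T_g, T_b, T_c.
Key observation: granting shrinks the pool to (1, 2, 1, 2), yet T_e still fits and the chain goes through.
Verifying the post-grant state step by step:
  pool = (1, 2, 1, 2)
  run T_e (needs (0, 2, 1, 2), free (1, 2, 1, 2)); after release of (2, 3, 1, 3) the pool is (3, 5, 2, 5)
  run T_d (needs (3, 2, 1, 0), free (3, 5, 2, 5)); after release of (2, 0, 1, 2) the pool is (5, 5, 3, 7)
  run T_g (needs (5, 3, 2, 7), free (5, 5, 3, 7)); after release of (1, 3, 3, 1) the pool is (6, 8, 6, 8)
  run T_b (needs (6, 8, 4, 7), free (6, 8, 6, 8)); after release of (3, 1, 2, 1) the pool is (9, 9, 8, 9)
  run T_c (needs (8, 7, 3, 1), free (9, 9, 8, 9)); after release of (0, 1, 0, 0) the pool is (9, 10, 8, 9)


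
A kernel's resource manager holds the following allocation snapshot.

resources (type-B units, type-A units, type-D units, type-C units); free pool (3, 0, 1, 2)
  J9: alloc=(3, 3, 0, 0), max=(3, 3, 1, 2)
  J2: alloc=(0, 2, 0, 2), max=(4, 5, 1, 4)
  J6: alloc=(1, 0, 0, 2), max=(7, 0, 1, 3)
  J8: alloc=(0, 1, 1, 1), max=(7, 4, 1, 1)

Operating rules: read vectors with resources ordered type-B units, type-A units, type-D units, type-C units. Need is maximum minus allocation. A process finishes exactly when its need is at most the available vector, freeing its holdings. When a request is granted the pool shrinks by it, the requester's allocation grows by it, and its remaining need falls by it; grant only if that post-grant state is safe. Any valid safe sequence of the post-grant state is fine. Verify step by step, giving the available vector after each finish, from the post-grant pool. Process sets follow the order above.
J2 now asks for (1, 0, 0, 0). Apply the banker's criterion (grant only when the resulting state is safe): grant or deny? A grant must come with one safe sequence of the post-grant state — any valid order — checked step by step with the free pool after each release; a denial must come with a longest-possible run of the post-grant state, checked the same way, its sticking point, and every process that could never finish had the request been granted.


GRANT: granting preserves safety; a valid post-grant sequence is J9, J2, J6, J8.
Key observation: after the grant the pool drops to (2, 0, 1, 2), which still lets J9 finish first and unwind the rest.
Check on the post-grant state, step by step:
  pool = (2, 0, 1, 2)
  run J9 (needs (0, 0, 1, 2), free (2, 0, 1, 2)); after release of (3, 3, 0, 0) the pool is (5, 3, 1, 2)
  run J2 (needs (3, 3, 1, 2), free (5, 3, 1, 2)); after release of (1, 2, 0, 2) the pool is (6, 5, 1, 4)
  run J6 (needs (6, 0, 1, 1), free (6, 5, 1, 4)); after release of (1, 0, 0, 2) the pool is (7, 5, 1, 6)
  run J8 (needs (7, 3, 0, 0), free (7, 5, 1, 6)); after release of (0, 1, 1, 1) the pool is (7, 6, 2, 7)


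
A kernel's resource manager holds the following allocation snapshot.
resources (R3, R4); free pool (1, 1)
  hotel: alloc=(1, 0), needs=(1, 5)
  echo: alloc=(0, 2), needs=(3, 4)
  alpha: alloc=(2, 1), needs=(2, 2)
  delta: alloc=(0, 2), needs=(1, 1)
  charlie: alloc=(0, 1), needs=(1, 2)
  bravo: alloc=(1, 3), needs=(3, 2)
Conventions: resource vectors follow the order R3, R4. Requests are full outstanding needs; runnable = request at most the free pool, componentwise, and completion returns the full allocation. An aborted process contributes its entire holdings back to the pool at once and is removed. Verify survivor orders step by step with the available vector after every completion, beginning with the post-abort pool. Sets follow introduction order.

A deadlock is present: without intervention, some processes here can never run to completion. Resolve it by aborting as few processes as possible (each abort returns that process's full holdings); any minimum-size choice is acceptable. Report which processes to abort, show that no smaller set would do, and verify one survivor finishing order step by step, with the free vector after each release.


The answer: abort hotel.
Key observation: no ordering could ever have run alpha before the abort of hotel; with (1, 0) back in the pool it fits at step 2.
Why nothing smaller works: aborting no one leaves the state deadlocked as given.
Survivors finish in the order: delta, alpha, bravo, echo, charlie. Verifying each step (pool after the aborts first):
  pool = (2, 1)
  run delta (needs (1, 1), free (2, 1)); after release of (0, 2) the pool is (2, 3)
  run alpha (needs (2, 2), free (2, 3)); after release of (2, 1) the pool is (4, 4)
  run bravo (needs (3, 2), free (4, 4)); after release of (1, 3) the pool is (5, 7)
  run echo (needs (3, 4), free (5, 7)); after release of (0, 2) the pool is (5, 9)
  run charlie (needs (1, 2), free (5, 9)); after release of (0, 1) the pool is (5, 10)


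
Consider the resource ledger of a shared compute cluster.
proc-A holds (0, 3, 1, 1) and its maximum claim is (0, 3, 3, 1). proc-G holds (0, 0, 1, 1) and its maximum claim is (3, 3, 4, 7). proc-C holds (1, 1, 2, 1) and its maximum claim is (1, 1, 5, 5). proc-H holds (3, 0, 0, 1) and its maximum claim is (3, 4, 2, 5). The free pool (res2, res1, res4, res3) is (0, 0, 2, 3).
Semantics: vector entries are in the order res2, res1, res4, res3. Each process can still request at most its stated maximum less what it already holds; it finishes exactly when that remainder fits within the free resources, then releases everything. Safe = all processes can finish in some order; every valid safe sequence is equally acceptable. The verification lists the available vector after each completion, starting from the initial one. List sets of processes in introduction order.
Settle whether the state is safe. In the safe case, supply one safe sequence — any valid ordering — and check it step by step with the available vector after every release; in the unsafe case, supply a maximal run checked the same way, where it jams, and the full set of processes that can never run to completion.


SAFE. One safe sequence: proc-A, proc-C, proc-H, proc-G.
Key observation: the first exact fit in this order is proc-A — it needs (0, 0, 2, 0) with (0, 0, 2, 3) free, meeting a requested resource to the last unit.
Verifying each step:
  pool = (0, 0, 2, 3)
  run proc-A (needs (0, 0, 2, 0), free (0, 0, 2, 3)); after release of (0, 3, 1, 1) the pool is (0, 3, 3, 4)
  run proc-C (needs (0, 0, 3, 4), free (0, 3, 3, 4)); after release of (1, 1, 2, 1) the pool is (1, 4, 5, 5)
  run proc-H (needs (0, 4, 2, 4), free (1, 4, 5, 5)); after release of (3, 0, 0, 1) the pool is (4, 4, 5, 6)
  run proc-G (needs (3, 3, 3, 6), free (4, 4, 5, 6)); after release of (0, 0, 1, 1) the pool is (4, 4, 6, 7)


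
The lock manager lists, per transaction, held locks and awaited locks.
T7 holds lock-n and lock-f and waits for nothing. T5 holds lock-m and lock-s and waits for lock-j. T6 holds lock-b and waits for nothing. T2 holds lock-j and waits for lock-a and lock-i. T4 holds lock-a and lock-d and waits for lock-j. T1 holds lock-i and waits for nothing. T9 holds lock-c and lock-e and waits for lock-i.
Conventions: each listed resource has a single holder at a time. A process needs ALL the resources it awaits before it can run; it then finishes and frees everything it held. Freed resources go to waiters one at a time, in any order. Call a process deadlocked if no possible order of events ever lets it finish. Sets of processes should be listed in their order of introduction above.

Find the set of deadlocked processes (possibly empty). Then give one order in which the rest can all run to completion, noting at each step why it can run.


Deadlocked set: T5, T2 and T4.
Key observation: along T2 -> T4 -> T2, each member waits on what the next one holds — a deadlock; T5 waits into the deadlock from upstream.
One completion order for the rest: T7, T1, T6, T9.
Verifying each step:
  run T7 (it waits on nothing); releases lock-n and lock-f
  run T1 (it waits on nothing); releases lock-i
  run T6 (it waits on nothing); releases lock-b
  run T9 (all its waits — lock-i — are resolved); releases lock-c and lock-e


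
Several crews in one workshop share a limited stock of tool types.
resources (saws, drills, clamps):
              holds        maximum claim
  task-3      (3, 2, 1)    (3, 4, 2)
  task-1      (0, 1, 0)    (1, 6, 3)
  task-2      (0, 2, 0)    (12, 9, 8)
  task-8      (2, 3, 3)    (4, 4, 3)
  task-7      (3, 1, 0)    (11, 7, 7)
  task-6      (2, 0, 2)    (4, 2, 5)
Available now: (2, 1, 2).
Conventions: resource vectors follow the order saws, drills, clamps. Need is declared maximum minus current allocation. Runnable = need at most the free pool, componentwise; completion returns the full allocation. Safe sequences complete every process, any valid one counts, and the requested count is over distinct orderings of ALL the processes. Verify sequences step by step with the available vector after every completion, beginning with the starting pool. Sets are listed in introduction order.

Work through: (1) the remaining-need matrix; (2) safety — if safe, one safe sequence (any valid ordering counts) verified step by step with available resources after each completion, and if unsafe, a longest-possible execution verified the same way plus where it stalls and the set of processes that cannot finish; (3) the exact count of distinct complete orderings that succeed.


(1) Need matrix, components ordered saws, drills, clamps:
  task-3: (0, 2, 1)
  task-1: (1, 5, 3)
  task-2: (12, 7, 8)
  task-8: (2, 1, 0)
  task-7: (8, 6, 7)
  task-6: (2, 2, 3)
(2) SAFE. One safe sequence: task-8, task-6, task-3, task-7, task-2, task-1.
Key observation: at task-8 the run first touches a limit — (2, 1, 0) against (2, 1, 2), exact on a resource it actually requests.
Check, step by step:
  pool = (2, 1, 2)
  task-8: need (2, 1, 0) fits (2, 1, 2); releases (2, 3, 3), pool now (4, 4, 5)
  task-6: need (2, 2, 3) fits (4, 4, 5); releases (2, 0, 2), pool now (6, 4, 7)
  task-3: need (0, 2, 1) fits (6, 4, 7); releases (3, 2, 1), pool now (9, 6, 8)
  task-7: need (8, 6, 7) fits (9, 6, 8); releases (3, 1, 0), pool now (12, 7, 8)
  task-2: need (12, 7, 8) fits (12, 7, 8); releases (0, 2, 0), pool now (12, 9, 8)
  task-1: need (1, 5, 3) fits (12, 9, 8); releases (0, 1, 0), pool now (12, 10, 8)
(3) Exactly 7 of the possible complete orderings are safe sequences.


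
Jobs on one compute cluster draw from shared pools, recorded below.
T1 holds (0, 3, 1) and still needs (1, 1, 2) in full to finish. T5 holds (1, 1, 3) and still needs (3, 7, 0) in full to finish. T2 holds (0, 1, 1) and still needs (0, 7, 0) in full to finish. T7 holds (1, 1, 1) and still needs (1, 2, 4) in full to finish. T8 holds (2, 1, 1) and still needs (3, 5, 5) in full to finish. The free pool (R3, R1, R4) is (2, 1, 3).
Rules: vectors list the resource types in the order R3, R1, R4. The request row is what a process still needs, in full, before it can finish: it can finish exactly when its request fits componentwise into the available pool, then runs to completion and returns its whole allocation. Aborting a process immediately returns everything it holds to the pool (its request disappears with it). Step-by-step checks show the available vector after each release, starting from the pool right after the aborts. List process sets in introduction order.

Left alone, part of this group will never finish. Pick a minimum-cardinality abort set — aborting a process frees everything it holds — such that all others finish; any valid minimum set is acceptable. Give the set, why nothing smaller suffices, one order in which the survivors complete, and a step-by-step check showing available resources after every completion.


Minimum abort set: T2.
Key observation: T5 had no path to completion before; after the abort of T2 ((0, 1, 1) returned), step 4 is where it fits.
No smaller set exists: with zero aborts the deadlock remains.
The survivors complete as T7, T1, T8, T5. Step-by-step check (starting from the post-abort pool):
  pool = (2, 2, 4)
  T7 needs (1, 2, 4) <= (2, 2, 4) -> finishes; pool += (1, 1, 1) = (3, 3, 5)
  T1 needs (1, 1, 2) <= (3, 3, 5) -> finishes; pool += (0, 3, 1) = (3, 6, 6)
  T8 needs (3, 5, 5) <= (3, 6, 6) -> finishes; pool += (2, 1, 1) = (5, 7, 7)
  T5 needs (3, 7, 0) <= (5, 7, 7) -> finishes; pool += (1, 1, 3) = (6, 8, 10)


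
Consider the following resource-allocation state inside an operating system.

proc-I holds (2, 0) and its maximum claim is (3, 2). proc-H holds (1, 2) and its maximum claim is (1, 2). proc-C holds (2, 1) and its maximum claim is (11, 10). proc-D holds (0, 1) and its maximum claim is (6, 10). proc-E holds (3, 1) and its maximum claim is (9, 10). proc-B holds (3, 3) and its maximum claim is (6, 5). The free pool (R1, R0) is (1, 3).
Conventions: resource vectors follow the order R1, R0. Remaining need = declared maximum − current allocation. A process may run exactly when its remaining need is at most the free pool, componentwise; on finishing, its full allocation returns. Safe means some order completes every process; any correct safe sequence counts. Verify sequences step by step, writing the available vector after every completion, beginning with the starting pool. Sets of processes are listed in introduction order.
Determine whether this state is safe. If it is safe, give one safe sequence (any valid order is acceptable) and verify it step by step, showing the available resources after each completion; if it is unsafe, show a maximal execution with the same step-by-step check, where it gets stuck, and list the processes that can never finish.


UNSAFE.
Key observation: after proc-H, proc-I, proc-B complete, (7, 8) is the best the pool ever gets, yet each leftover process wants more R0.
A maximal execution: proc-H, proc-I, proc-B — then nothing else fits. Step-by-step check:
  pool = (1, 3)
  run proc-H (needs (0, 0), free (1, 3)); after release of (1, 2) the pool is (2, 5)
  run proc-I (needs (1, 2), free (2, 5)); after release of (2, 0) the pool is (4, 5)
  run proc-B (needs (3, 2), free (4, 5)); after release of (3, 3) the pool is (7, 8)
  blocked: proc-C wants (9, 9), pool (7, 8) — not enough R1 and R0
  blocked: proc-D wants (6, 9), pool (7, 8) — not enough R0
  blocked: proc-E wants (6, 9), pool (7, 8) — not enough R0
Permanently blocked: proc-C, proc-D and proc-E.


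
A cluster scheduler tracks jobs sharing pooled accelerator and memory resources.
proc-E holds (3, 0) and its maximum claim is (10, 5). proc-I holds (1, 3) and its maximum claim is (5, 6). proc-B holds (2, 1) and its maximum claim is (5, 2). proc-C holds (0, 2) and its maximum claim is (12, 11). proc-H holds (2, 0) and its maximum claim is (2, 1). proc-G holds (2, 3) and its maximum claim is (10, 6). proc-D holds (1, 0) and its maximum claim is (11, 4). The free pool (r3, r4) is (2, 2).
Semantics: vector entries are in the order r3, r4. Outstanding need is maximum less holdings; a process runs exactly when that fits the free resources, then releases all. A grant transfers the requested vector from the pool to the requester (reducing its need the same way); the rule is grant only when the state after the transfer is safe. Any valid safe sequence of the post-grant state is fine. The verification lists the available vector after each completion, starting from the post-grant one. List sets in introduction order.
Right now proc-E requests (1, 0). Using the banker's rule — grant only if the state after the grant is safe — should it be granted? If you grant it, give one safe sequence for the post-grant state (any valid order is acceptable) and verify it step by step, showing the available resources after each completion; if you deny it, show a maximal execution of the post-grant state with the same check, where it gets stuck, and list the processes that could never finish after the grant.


GRANT — the state after the grant stays safe, e.g. via proc-H, proc-B, proc-I, proc-E, proc-G, proc-D, proc-C.
Key observation: even at the reduced pool (1, 2), proc-H fits immediately, so safety survives the grant.
Verifying the post-grant state step by step:
  pool = (1, 2)
  proc-H needs (0, 1) <= (1, 2) -> finishes; pool += (2, 0) = (3, 2)
  proc-B needs (3, 1) <= (3, 2) -> finishes; pool += (2, 1) = (5, 3)
  proc-I needs (4, 3) <= (5, 3) -> finishes; pool += (1, 3) = (6, 6)
  proc-E needs (6, 5) <= (6, 6) -> finishes; pool += (4, 0) = (10, 6)
  proc-G needs (8, 3) <= (10, 6) -> finishes; pool += (2, 3) = (12, 9)
  proc-D needs (10, 4) <= (12, 9) -> finishes; pool += (1, 0) = (13, 9)
  proc-C needs (12, 9) <= (13, 9) -> finishes; pool += (0, 2) = (13, 11)


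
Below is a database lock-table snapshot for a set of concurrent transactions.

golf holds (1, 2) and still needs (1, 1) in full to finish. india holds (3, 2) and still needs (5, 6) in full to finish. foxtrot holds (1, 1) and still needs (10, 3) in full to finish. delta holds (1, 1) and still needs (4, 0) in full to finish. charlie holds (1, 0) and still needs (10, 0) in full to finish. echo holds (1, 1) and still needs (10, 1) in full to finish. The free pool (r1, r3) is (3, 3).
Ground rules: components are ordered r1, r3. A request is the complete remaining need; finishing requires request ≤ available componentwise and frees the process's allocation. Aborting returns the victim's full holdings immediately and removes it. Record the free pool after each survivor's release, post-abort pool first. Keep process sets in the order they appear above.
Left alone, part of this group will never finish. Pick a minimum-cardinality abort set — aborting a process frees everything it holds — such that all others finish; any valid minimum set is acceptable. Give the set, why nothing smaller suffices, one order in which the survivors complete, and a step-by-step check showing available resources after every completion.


Abort charlie and echo.
Key observation: foxtrot was stuck for good until charlie and echo gave back (2, 1); in the order shown it finishes at step 4.
Minimality, checking each single-abort alternative: golf alone leaves foxtrot blocked (short on r1); india alone leaves foxtrot blocked (short on r1); foxtrot alone leaves charlie blocked (short on r1); delta alone leaves foxtrot blocked (short on r1); charlie alone leaves foxtrot blocked (short on r1); echo alone leaves foxtrot blocked (short on r1).
One survivor order: delta, golf, india, foxtrot. Walking it through (post-abort pool first):
  pool = (5, 4)
  run delta (needs (4, 0), free (5, 4)); after release of (1, 1) the pool is (6, 5)
  run golf (needs (1, 1), free (6, 5)); after release of (1, 2) the pool is (7, 7)
  run india (needs (5, 6), free (7, 7)); after release of (3, 2) the pool is (10, 9)
  run foxtrot (needs (10, 3), free (10, 9)); after release of (1, 1) the pool is (11, 10)


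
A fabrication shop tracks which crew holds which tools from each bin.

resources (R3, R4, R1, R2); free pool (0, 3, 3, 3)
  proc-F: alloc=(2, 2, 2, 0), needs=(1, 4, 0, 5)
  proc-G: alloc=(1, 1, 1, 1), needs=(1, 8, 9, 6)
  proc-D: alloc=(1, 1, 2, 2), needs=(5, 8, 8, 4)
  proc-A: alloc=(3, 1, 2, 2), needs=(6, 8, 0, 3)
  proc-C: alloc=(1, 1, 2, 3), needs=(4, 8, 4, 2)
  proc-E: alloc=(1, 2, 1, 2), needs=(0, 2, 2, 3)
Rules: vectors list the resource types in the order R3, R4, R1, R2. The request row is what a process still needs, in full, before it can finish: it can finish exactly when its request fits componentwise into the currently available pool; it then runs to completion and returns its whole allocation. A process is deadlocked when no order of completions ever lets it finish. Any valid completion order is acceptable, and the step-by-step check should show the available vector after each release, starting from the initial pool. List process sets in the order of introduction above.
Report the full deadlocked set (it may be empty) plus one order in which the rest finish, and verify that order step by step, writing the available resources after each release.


Deadlocked set: proc-G, proc-D, proc-A and proc-C.
Key observation: the pool after proc-E, proc-F is (3, 7, 6, 5); every surviving request exceeds it in R4, so progress ends there.
One completion order for the rest: proc-E, proc-F. Check, step by step:
  pool = (0, 3, 3, 3)
  proc-E needs (0, 2, 2, 3) <= (0, 3, 3, 3) -> finishes; pool += (1, 2, 1, 2) = (1, 5, 4, 5)
  proc-F needs (1, 4, 0, 5) <= (1, 5, 4, 5) -> finishes; pool += (2, 2, 2, 0) = (3, 7, 6, 5)
The blocked processes can never fit:
  proc-G still needs (1, 8, 9, 6) but only (3, 7, 6, 5) is free — short on R4, R1 and R2
  proc-D still needs (5, 8, 8, 4) but only (3, 7, 6, 5) is free — short on R3, R4 and R1
  proc-A still needs (6, 8, 0, 3) but only (3, 7, 6, 5) is free — short on R3 and R4
  proc-C still needs (4, 8, 4, 2) but only (3, 7, 6, 5) is free — short on R3 and R4


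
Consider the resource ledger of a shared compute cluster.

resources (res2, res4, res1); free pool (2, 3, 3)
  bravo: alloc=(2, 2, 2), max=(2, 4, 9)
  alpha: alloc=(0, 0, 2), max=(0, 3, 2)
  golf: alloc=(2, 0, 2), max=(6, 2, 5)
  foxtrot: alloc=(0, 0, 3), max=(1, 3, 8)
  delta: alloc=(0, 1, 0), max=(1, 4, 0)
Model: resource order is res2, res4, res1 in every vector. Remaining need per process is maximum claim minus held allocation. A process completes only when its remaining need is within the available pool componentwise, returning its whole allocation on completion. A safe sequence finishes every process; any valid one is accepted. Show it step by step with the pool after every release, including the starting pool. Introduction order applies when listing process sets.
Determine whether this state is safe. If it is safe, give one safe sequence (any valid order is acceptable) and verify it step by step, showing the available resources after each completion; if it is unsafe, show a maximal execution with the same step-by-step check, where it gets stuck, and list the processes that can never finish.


SAFE. One safe sequence: alpha, delta, foxtrot, bravo, golf.
Key observation: the first exact fit in this order is alpha — it needs (0, 3, 0) with (2, 3, 3) free, meeting a requested resource to the last unit.
Check, step by step:
  pool = (2, 3, 3)
  alpha: need (0, 3, 0) fits (2, 3, 3); releases (0, 0, 2), pool now (2, 3, 5)
  delta: need (1, 3, 0) fits (2, 3, 5); releases (0, 1, 0), pool now (2, 4, 5)
  foxtrot: need (1, 3, 5) fits (2, 4, 5); releases (0, 0, 3), pool now (2, 4, 8)
  bravo: need (0, 2, 7) fits (2, 4, 8); releases (2, 2, 2), pool now (4, 6, 10)
  golf: need (4, 2, 3) fits (4, 6, 10); releases (2, 0, 2), pool now (6, 6, 12)


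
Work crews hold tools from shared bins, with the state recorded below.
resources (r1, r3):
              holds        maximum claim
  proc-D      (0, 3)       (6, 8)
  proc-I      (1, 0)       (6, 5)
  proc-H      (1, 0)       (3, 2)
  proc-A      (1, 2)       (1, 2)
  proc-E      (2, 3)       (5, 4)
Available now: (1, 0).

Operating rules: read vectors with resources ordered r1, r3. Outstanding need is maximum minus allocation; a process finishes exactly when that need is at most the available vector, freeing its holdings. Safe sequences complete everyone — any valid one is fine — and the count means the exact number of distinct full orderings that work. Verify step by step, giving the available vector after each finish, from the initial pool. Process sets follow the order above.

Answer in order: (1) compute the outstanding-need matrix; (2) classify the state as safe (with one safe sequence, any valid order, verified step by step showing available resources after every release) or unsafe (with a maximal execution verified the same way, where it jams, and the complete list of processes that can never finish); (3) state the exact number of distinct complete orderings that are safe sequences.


(1) Need matrix, components ordered r1, r3:
  proc-D: (6, 5)
  proc-I: (5, 5)
  proc-H: (2, 2)
  proc-A: (0, 0)
  proc-E: (3, 1)
(2) SAFE — a valid safe sequence is proc-A, proc-H, proc-E, proc-I, proc-D.
Key observation: the first exact fit in this order is proc-H — it needs (2, 2) with (2, 2) free, meeting a requested resource to the last unit.
Check, step by step:
  pool = (1, 0)
  proc-A needs (0, 0) <= (1, 0) -> finishes; pool += (1, 2) = (2, 2)
  proc-H needs (2, 2) <= (2, 2) -> finishes; pool += (1, 0) = (3, 2)
  proc-E needs (3, 1) <= (3, 2) -> finishes; pool += (2, 3) = (5, 5)
  proc-I needs (5, 5) <= (5, 5) -> finishes; pool += (1, 0) = (6, 5)
  proc-D needs (6, 5) <= (6, 5) -> finishes; pool += (0, 3) = (6, 8)
(3) Precisely 1 of the possible complete orderings is a safe sequence.


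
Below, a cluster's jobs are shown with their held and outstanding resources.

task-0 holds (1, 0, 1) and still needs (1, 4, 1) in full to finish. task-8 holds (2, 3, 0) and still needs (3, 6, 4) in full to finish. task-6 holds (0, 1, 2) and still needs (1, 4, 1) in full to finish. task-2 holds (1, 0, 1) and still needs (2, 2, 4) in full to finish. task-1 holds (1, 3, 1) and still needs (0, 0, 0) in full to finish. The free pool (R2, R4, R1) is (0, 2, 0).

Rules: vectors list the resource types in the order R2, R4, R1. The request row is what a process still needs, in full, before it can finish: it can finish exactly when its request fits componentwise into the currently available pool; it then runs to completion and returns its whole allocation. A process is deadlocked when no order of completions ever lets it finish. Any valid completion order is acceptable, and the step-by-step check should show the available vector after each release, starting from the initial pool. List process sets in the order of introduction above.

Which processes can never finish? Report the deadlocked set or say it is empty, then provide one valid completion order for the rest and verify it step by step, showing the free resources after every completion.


The deadlocked set is empty.
Key observation: starting with task-1, each completion frees enough for the next — no one is permanently blocked.
One completion order for the rest: task-1, task-0, task-6, task-2, task-8. Walking it through:
  pool = (0, 2, 0)
  run task-1 (needs (0, 0, 0), free (0, 2, 0)); after release of (1, 3, 1) the pool is (1, 5, 1)
  run task-0 (needs (1, 4, 1), free (1, 5, 1)); after release of (1, 0, 1) the pool is (2, 5, 2)
  run task-6 (needs (1, 4, 1), free (2, 5, 2)); after release of (0, 1, 2) the pool is (2, 6, 4)
  run task-2 (needs (2, 2, 4), free (2, 6, 4)); after release of (1, 0, 1) the pool is (3, 6, 5)
  run task-8 (needs (3, 6, 4), free (3, 6, 5)); after release of (2, 3, 0) the pool is (5, 9, 5)


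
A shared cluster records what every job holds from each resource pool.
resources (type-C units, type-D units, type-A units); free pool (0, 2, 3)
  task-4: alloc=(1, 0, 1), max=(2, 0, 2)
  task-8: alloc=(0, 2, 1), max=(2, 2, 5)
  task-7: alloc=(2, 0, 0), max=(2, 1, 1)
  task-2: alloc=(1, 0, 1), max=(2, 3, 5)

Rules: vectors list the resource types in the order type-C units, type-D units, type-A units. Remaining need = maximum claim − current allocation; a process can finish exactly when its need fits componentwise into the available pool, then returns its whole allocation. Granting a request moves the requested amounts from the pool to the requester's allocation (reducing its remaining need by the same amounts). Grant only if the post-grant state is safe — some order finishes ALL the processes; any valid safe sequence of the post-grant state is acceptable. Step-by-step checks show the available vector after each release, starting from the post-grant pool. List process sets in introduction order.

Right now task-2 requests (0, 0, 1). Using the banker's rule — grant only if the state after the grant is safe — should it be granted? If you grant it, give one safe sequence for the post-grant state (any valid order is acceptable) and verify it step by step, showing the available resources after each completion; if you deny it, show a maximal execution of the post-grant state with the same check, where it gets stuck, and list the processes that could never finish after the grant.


DENY: after the grant no complete ordering would exist.
Key observation: after task-7, task-4 the pool peaks at (3, 2, 3), and each blocked process is short somewhere: task-8 on type-A units; task-2 on type-D units.
After a pretend grant, a maximal execution: task-7, task-4 — then nothing else fits. Walking it through:
  pool = (0, 2, 2)
  run task-7 (needs (0, 1, 1), free (0, 2, 2)); after release of (2, 0, 0) the pool is (2, 2, 2)
  run task-4 (needs (1, 0, 1), free (2, 2, 2)); after release of (1, 0, 1) the pool is (3, 2, 3)
  blocked: task-8 wants (2, 0, 4), pool (3, 2, 3) — not enough type-A units
  blocked: task-2 wants (1, 3, 3), pool (3, 2, 3) — not enough type-D units
Post-grant, the permanently blocked set is task-8 and task-2.
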